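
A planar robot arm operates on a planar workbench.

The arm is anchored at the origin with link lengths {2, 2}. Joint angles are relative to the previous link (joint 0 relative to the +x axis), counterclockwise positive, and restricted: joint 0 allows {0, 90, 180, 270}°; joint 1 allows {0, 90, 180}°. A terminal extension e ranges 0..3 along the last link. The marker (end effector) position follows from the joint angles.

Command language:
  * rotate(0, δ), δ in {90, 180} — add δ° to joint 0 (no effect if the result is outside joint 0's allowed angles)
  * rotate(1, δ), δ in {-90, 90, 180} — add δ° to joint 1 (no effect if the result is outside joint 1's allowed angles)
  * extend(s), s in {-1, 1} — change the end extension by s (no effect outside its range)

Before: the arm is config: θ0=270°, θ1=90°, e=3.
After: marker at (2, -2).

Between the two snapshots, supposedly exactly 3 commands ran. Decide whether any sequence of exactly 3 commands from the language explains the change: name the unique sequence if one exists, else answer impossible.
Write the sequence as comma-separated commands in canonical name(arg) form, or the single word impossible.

from: config: θ0=270°, θ1=90°, e=3
[1] after extend(-1): config: θ0=270°, θ1=90°, e=2
[2] after extend(-1): config: θ0=270°, θ1=90°, e=1
[3] after extend(-1): config: θ0=270°, θ1=90°, e=0
no rival 3-sequence matches.

extend(-1), extend(-1), extend(-1)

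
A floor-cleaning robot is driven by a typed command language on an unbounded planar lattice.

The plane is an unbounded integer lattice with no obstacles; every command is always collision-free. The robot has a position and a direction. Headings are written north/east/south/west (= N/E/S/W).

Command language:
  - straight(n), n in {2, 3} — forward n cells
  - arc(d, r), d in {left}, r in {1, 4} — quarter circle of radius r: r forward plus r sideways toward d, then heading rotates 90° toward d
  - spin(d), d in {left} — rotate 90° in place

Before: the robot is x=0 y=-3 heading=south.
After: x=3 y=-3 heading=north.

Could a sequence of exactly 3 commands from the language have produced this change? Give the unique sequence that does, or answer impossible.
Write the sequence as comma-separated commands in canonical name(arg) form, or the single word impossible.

key: position moved to (3,-3) AND the heading swung to N — translation plus rotation needed
start: x=0 y=-3 heading=south
[1] after spin(left): x=0 y=-3 heading=east
[2] after straight(3): x=3 y=-3 heading=east
[3] after spin(left): x=3 y=-3 heading=north
uniquely the one of 125 3-step routes that fits.

spin(left), straight(3), spin(left)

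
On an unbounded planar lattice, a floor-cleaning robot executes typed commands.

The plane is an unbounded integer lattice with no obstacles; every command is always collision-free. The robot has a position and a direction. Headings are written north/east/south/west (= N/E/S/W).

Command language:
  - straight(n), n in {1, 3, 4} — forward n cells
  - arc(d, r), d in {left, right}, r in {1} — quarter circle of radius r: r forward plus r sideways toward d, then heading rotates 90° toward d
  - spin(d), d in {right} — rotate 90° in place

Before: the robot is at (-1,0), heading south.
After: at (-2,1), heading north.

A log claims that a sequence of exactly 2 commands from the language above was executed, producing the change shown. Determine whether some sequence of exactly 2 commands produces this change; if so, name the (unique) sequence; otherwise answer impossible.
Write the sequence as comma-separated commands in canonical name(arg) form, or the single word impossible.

spin(right), arc(right, 1)

key: order matters: swapping spin(right) and arc(right, 1) lands elsewhere
start: at (-1,0), heading south
step 1 (spin(right)): at (-1,0), heading west
step 2 (arc(right, 1)): at (-2,1), heading north
no other 2-command option fits: unique.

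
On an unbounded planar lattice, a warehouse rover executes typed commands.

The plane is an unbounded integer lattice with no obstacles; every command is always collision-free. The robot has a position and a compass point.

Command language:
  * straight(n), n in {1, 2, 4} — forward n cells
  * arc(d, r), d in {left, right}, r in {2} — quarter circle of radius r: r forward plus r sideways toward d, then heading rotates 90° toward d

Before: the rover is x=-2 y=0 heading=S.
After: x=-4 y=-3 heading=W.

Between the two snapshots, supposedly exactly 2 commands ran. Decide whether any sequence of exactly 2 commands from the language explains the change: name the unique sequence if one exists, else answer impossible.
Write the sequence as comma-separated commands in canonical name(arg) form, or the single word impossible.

straight(1), arc(right, 2)

key: order matters: swapping straight(1) and arc(right, 2) lands elsewhere
t0: x=-2 y=0 heading=S
1. straight(1) → x=-2 y=-1 heading=S
2. arc(right, 2) → x=-4 y=-3 heading=W
uniquely the one of 25 2-step routes that fits.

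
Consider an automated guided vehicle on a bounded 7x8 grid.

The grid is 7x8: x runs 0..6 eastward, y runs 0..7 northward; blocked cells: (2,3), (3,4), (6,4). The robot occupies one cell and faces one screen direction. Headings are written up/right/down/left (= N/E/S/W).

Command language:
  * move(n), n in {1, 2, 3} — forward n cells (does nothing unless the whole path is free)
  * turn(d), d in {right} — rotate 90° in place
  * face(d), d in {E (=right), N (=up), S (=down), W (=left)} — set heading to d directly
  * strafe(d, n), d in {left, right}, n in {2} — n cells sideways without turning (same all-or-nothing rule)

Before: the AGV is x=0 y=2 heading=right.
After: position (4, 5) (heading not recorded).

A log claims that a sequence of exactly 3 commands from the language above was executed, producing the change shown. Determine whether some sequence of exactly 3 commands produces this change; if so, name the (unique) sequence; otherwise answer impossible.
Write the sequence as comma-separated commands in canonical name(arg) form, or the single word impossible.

no 3-step route produces this change.

impossible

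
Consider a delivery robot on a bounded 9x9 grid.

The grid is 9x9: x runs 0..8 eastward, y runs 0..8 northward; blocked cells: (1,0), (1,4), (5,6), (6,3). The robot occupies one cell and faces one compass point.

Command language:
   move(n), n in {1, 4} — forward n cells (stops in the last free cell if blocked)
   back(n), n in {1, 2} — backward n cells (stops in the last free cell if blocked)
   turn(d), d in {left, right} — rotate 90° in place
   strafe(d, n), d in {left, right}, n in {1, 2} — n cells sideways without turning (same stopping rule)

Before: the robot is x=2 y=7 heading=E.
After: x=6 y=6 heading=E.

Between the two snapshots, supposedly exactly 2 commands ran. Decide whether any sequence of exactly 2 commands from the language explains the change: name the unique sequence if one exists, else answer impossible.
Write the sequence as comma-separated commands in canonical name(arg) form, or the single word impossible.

key: still facing E at the end — nothing in the sequence rotates
from: x=2 y=7 heading=E
t=1 move(4) ⇒ x=6 y=7 heading=E
t=2 strafe(right, 1) ⇒ x=6 y=6 heading=E
uniquely the one of 100 2-step routes that fits.

move(4), strafe(right, 1)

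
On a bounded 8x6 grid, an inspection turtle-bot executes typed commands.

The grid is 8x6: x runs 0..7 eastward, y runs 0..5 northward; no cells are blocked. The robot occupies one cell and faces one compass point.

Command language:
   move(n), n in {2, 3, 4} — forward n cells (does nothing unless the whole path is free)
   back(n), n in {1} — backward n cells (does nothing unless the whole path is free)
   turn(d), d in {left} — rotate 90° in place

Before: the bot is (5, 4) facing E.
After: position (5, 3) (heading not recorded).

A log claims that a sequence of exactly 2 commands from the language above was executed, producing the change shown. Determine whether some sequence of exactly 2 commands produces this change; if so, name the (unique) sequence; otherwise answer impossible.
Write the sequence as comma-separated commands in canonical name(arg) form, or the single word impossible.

turn(left), back(1)

key: order matters: swapping turn(left) and back(1) lands elsewhere
t0: (5, 4) facing E
[1] after turn(left): (5, 4) facing N
[2] after back(1): (5, 3) facing N
all 25 alternatives checked — unique.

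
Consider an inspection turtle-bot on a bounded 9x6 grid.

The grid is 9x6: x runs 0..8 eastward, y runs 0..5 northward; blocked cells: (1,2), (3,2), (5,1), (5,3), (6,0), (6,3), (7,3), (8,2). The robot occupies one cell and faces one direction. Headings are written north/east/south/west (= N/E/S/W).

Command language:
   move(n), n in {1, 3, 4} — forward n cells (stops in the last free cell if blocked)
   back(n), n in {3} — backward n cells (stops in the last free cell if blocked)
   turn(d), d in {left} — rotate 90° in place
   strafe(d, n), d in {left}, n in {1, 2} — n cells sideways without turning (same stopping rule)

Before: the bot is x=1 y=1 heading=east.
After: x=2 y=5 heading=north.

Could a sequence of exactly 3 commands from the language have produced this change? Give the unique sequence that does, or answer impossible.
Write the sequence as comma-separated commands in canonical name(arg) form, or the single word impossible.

move(1), turn(left), move(4)

key: running move(4) before move(1) would end elsewhere — order is forced
begin: x=1 y=1 heading=east
t=1 move(1) ⇒ x=2 y=1 heading=east
t=2 turn(left) ⇒ x=2 y=1 heading=north
t=3 move(4) ⇒ x=2 y=5 heading=north
no rival 3-sequence matches.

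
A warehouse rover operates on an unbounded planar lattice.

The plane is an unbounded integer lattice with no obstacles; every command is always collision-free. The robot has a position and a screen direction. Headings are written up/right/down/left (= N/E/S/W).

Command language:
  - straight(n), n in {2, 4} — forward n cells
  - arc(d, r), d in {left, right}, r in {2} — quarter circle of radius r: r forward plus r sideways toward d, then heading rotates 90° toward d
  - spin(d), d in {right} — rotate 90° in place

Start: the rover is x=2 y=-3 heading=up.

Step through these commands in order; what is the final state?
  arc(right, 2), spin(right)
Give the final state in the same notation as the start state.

x=4 y=-1 heading=down

begin: x=2 y=-3 heading=up
t=1 arc(right, 2) ⇒ x=4 y=-1 heading=right
t=2 spin(right) ⇒ x=4 y=-1 heading=down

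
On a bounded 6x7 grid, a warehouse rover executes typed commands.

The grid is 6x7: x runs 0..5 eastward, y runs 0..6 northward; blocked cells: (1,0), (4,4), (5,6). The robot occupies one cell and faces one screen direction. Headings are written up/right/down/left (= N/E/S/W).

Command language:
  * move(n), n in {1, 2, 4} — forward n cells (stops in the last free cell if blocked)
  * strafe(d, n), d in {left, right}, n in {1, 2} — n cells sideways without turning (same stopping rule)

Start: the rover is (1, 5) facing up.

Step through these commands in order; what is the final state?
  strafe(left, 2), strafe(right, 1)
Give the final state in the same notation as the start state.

from: (1, 5) facing up
[1] after strafe(left, 2): (0, 5) facing up
[2] after strafe(right, 1): (1, 5) facing up

(1, 5) facing up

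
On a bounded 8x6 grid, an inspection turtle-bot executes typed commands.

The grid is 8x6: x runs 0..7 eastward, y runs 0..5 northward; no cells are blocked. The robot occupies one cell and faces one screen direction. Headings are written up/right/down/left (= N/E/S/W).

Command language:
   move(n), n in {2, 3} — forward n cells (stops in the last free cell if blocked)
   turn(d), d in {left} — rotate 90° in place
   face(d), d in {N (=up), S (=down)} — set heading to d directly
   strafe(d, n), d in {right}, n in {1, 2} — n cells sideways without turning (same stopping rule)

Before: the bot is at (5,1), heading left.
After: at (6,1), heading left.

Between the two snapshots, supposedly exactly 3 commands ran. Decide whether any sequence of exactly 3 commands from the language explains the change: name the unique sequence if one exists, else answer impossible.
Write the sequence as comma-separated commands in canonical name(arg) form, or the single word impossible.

key: order matters: swapping face(N) and turn(left) lands elsewhere
begin: at (5,1), heading left
[1] after face(N): at (5,1), heading up
[2] after strafe(right, 1): at (6,1), heading up
[3] after turn(left): at (6,1), heading left
uniquely the one of 343 3-step routes that fits.

face(N), strafe(right, 1), turn(left)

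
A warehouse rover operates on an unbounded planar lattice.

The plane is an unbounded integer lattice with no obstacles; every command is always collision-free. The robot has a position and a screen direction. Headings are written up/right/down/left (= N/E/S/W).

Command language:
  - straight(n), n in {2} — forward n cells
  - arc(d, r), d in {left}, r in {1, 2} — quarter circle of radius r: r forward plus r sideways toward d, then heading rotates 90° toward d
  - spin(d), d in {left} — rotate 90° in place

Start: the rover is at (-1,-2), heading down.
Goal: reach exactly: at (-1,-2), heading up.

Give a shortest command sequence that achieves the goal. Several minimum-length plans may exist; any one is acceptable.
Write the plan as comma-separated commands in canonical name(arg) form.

spin(left), spin(left)

initial: at (-1,-2), heading down
step 1 (spin(left)): at (-1,-2), heading right
step 2 (spin(left)): at (-1,-2), heading up
shorter routes all fall short; 2 is best.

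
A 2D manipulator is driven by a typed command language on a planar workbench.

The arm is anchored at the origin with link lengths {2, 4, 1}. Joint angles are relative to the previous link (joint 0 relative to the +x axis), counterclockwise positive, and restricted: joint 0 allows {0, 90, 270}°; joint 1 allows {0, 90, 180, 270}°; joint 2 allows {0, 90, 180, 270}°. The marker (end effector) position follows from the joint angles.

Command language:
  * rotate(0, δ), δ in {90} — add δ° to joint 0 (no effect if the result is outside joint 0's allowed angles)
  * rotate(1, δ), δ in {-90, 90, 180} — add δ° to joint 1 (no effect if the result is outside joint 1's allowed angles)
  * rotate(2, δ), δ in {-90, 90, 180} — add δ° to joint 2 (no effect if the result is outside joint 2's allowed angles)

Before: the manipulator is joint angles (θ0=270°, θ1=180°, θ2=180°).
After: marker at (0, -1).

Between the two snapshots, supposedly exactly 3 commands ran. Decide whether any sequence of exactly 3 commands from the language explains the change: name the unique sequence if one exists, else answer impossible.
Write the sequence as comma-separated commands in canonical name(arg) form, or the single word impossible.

from: joint angles (θ0=270°, θ1=180°, θ2=180°)
1. rotate(0, 90) → joint angles (θ0=0°, θ1=180°, θ2=180°)
2. rotate(0, 90) → joint angles (θ0=90°, θ1=180°, θ2=180°)
3. rotate(0, 90) → joint angles (θ0=90°, θ1=180°, θ2=180°)
no rival 3-sequence matches.

rotate(0, 90), rotate(0, 90), rotate(0, 90)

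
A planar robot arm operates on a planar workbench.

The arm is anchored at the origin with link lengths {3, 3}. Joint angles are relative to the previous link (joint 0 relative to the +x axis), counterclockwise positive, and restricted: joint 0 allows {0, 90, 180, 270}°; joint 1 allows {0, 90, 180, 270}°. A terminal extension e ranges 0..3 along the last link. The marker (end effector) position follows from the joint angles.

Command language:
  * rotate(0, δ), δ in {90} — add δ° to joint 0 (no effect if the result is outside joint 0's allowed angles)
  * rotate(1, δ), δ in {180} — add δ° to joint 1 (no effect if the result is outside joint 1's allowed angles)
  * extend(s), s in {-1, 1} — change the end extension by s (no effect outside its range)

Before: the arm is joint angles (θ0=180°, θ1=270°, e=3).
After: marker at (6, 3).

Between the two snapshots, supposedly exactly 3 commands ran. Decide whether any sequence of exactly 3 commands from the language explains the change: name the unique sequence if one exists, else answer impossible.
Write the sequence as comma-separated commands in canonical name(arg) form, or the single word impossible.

t0: joint angles (θ0=180°, θ1=270°, e=3)
step 1 (rotate(0, 90)): joint angles (θ0=270°, θ1=270°, e=3)
step 2 (rotate(0, 90)): joint angles (θ0=0°, θ1=270°, e=3)
step 3 (rotate(0, 90)): joint angles (θ0=90°, θ1=270°, e=3)
all 64 alternatives checked — unique.

rotate(0, 90), rotate(0, 90), rotate(0, 90)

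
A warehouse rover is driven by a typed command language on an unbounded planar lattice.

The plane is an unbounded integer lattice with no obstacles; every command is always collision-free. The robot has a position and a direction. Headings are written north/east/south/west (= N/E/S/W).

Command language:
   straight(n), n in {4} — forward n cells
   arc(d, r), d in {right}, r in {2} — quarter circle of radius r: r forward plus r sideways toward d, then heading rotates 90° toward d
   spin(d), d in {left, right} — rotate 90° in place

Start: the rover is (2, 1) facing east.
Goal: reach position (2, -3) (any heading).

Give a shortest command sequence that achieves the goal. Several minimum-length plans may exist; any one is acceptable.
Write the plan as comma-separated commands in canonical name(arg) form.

arc(right, 2), arc(right, 2)

begin: (2, 1) facing east
t=1 arc(right, 2) ⇒ (4, -1) facing south
t=2 arc(right, 2) ⇒ (2, -3) facing west
shorter routes all fall short; 2 is best.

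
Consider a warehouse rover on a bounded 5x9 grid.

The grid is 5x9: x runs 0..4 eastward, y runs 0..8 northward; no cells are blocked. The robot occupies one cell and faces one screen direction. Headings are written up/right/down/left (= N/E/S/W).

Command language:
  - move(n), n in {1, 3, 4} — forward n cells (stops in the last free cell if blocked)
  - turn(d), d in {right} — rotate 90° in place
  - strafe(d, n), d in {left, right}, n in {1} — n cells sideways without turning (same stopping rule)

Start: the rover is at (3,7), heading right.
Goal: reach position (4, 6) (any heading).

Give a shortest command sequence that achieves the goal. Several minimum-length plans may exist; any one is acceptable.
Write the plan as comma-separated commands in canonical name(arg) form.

begin: at (3,7), heading right
1. move(1) → at (4,7), heading right
2. strafe(right, 1) → at (4,6), heading right
no 1-step plan works, so 2 is optimal.

move(1), strafe(right, 1)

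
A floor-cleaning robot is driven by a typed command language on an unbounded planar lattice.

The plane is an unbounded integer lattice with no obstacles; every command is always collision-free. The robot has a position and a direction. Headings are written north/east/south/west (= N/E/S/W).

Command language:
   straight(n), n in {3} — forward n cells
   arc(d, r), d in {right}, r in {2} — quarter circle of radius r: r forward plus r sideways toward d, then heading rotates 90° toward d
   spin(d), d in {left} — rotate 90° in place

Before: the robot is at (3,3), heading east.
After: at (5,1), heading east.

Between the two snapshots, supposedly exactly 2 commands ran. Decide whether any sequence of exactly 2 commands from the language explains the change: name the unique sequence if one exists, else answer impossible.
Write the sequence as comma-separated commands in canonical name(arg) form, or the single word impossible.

arc(right, 2), spin(left)

key: still facing E at the end — net rotation zero over 2 steps
initial: at (3,3), heading east
step 1 (arc(right, 2)): at (5,1), heading south
step 2 (spin(left)): at (5,1), heading east
no other 2-command option fits: unique.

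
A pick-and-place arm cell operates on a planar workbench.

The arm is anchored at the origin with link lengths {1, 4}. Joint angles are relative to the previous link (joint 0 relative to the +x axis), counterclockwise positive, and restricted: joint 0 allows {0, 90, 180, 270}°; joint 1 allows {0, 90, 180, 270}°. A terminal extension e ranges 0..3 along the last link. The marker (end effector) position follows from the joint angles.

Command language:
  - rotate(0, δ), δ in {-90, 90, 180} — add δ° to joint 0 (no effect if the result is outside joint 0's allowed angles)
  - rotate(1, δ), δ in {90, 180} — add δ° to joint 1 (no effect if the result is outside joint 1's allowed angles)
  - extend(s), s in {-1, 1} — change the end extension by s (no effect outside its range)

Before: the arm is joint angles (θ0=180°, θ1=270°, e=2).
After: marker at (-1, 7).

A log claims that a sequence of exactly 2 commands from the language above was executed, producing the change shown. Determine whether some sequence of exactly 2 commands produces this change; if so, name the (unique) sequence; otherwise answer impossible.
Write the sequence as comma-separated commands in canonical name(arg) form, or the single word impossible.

start: joint angles (θ0=180°, θ1=270°, e=2)
1. extend(1) → joint angles (θ0=180°, θ1=270°, e=3)
2. extend(1) → joint angles (θ0=180°, θ1=270°, e=3)
uniquely the one of 49 2-step routes that fits.

extend(1), extend(1)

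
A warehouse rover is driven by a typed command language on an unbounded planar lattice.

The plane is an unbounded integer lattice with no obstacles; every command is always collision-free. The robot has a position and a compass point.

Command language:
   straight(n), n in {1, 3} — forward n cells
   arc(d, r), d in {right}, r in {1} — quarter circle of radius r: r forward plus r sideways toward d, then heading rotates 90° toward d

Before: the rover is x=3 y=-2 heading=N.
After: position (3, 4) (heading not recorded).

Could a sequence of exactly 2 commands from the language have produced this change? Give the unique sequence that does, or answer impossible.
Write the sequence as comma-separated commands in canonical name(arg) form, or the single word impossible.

straight(3), straight(3)

initial: x=3 y=-2 heading=N
t=1 straight(3) ⇒ x=3 y=1 heading=N
t=2 straight(3) ⇒ x=3 y=4 heading=N
no other 2-command option fits: unique.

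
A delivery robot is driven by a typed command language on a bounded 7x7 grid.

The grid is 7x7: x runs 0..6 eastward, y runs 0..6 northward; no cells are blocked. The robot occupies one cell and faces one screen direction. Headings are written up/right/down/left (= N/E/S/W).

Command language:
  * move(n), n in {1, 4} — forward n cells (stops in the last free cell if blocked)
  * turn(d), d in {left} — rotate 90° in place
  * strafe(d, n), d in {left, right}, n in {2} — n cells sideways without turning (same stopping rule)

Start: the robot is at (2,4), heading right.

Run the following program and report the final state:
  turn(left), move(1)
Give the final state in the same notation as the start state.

start: at (2,4), heading right
t=1 turn(left) ⇒ at (2,4), heading up
t=2 move(1) ⇒ at (2,5), heading up

at (2,5), heading up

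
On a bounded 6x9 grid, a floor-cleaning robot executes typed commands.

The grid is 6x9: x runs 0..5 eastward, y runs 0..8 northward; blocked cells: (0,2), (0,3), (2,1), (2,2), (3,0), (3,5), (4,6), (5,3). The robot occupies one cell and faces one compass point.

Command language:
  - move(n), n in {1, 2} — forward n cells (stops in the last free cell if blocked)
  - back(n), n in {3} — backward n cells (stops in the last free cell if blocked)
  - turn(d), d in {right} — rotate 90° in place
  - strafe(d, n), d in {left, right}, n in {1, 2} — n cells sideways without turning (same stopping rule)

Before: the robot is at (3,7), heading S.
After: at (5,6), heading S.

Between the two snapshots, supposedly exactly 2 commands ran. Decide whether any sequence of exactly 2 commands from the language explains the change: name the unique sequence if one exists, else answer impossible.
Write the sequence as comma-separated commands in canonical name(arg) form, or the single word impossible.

key: heading stays S — no command in the sequence turns
t0: at (3,7), heading S
[1] after strafe(left, 2): at (5,7), heading S
[2] after move(1): at (5,6), heading S
uniquely the one of 64 2-step routes that fits.

strafe(left, 2), move(1)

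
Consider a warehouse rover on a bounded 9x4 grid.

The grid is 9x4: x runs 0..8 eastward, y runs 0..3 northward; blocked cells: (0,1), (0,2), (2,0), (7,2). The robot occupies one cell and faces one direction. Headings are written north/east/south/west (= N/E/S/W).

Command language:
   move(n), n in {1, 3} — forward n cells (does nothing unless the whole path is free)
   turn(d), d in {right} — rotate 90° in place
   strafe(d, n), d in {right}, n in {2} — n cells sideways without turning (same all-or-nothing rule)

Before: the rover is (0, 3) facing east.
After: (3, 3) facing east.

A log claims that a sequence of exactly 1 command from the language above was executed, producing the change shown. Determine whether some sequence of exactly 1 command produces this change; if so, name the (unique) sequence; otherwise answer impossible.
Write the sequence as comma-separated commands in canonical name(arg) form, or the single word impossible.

key: heading stays E — the single command does not turn
from: (0, 3) facing east
step 1 (move(3)): (3, 3) facing east
no other 1-command option fits: unique.

move(3)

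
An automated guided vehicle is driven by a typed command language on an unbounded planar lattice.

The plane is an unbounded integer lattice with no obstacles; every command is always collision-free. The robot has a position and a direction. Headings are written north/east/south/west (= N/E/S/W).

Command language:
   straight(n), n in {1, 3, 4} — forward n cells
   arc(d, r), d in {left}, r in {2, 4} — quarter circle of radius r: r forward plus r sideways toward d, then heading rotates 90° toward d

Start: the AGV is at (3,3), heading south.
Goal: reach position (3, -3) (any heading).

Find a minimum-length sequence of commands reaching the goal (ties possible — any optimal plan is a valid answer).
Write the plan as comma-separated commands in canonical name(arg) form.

straight(3), straight(3)

begin: at (3,3), heading south
step 1 (straight(3)): at (3,0), heading south
step 2 (straight(3)): at (3,-3), heading south
shorter routes all fall short; 2 is best.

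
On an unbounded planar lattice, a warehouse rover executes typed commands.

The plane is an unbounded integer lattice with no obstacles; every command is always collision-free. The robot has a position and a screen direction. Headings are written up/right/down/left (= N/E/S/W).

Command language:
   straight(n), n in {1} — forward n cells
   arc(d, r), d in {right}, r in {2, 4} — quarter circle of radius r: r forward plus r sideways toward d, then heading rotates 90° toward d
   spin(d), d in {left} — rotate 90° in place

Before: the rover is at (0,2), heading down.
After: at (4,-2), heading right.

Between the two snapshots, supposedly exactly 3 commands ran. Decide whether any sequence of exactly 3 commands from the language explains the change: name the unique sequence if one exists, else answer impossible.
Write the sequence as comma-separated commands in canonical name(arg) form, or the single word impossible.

spin(left), arc(right, 4), spin(left)

key: position moved to (4,-2) AND the heading swung to E — translation plus rotation needed
begin: at (0,2), heading down
1. spin(left) → at (0,2), heading right
2. arc(right, 4) → at (4,-2), heading down
3. spin(left) → at (4,-2), heading right
uniquely the one of 64 3-step routes that fits.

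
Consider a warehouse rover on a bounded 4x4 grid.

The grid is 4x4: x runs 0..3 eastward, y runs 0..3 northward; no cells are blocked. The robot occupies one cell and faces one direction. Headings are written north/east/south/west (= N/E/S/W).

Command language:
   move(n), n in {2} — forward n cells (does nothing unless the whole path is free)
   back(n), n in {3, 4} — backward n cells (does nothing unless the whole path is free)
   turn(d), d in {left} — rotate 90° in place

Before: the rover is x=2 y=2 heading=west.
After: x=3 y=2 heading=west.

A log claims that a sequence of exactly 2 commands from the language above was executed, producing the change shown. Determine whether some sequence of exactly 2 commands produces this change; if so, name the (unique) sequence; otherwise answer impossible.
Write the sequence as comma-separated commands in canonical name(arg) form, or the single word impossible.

key: heading stays W — no command in the sequence turns
start: x=2 y=2 heading=west
step 1 (move(2)): x=0 y=2 heading=west
step 2 (back(3)): x=3 y=2 heading=west
uniquely the one of 16 2-step routes that fits.

move(2), back(3)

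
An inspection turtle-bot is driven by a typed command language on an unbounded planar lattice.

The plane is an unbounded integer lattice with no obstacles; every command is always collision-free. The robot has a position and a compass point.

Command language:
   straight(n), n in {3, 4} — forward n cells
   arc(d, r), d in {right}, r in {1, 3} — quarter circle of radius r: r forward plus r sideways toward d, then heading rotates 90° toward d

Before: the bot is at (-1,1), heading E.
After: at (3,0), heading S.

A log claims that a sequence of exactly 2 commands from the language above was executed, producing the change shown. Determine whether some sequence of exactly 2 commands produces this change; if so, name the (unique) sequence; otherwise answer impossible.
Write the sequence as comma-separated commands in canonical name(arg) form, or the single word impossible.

key: position moved to (3,0) AND the heading swung to S — translation plus rotation needed
from: at (-1,1), heading E
1. straight(3) → at (2,1), heading E
2. arc(right, 1) → at (3,0), heading S
no rival 2-sequence matches.

straight(3), arc(right, 1)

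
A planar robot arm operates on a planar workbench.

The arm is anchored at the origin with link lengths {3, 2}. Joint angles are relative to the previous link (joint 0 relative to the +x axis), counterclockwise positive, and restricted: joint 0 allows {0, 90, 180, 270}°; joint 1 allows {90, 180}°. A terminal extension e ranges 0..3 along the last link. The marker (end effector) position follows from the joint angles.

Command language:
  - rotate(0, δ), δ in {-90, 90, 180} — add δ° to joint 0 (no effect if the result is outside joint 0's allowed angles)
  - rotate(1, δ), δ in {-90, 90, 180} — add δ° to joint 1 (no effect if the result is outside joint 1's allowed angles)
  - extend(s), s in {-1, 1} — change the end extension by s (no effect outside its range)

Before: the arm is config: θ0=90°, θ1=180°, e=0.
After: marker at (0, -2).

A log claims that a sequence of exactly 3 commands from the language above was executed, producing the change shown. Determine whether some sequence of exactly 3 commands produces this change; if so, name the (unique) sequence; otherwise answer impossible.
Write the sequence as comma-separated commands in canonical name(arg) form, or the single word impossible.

extend(1), extend(1), extend(1)

start: config: θ0=90°, θ1=180°, e=0
step 1 (extend(1)): config: θ0=90°, θ1=180°, e=1
step 2 (extend(1)): config: θ0=90°, θ1=180°, e=2
step 3 (extend(1)): config: θ0=90°, θ1=180°, e=3
no other 3-command option fits: unique.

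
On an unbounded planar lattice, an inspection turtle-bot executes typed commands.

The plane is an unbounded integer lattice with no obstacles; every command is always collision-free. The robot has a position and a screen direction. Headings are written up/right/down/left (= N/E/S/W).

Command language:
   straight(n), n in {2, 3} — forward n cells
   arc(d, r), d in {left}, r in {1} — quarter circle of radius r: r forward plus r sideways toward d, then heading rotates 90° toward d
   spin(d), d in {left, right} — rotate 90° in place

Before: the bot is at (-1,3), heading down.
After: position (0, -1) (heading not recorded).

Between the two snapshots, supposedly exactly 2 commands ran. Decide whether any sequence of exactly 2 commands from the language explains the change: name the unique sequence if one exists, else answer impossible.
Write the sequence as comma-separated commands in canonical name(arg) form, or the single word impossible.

straight(3), arc(left, 1)

key: order matters: swapping straight(3) and arc(left, 1) lands elsewhere
initial: at (-1,3), heading down
t=1 straight(3) ⇒ at (-1,0), heading down
t=2 arc(left, 1) ⇒ at (0,-1), heading right
no other 2-command option fits: unique.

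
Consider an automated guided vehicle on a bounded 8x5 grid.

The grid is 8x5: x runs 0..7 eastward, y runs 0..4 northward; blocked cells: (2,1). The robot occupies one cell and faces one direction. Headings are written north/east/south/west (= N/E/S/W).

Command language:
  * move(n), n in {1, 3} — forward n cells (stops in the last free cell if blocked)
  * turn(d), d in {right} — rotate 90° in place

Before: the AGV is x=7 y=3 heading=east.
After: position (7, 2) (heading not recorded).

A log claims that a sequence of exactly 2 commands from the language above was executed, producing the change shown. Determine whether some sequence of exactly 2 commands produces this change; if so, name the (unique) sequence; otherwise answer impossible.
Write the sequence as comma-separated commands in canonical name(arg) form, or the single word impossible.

turn(right), move(1)

key: order matters: swapping turn(right) and move(1) lands elsewhere
from: x=7 y=3 heading=east
t=1 turn(right) ⇒ x=7 y=3 heading=south
t=2 move(1) ⇒ x=7 y=2 heading=south
all 9 alternatives checked — unique.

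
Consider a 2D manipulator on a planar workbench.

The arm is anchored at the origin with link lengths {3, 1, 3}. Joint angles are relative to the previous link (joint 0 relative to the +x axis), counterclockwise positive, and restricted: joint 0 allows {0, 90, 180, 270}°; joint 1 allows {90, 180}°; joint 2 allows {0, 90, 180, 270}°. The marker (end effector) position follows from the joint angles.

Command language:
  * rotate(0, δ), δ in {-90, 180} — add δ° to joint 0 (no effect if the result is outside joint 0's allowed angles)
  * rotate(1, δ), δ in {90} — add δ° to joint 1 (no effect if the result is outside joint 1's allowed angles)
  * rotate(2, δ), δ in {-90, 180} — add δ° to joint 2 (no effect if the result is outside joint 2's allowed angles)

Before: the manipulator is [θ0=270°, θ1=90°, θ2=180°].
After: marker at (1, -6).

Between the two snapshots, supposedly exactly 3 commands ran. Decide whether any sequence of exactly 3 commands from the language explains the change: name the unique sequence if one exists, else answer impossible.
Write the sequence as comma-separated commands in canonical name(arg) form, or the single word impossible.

start: [θ0=270°, θ1=90°, θ2=180°]
step 1 (rotate(2, -90)): [θ0=270°, θ1=90°, θ2=90°]
step 2 (rotate(2, -90)): [θ0=270°, θ1=90°, θ2=0°]
step 3 (rotate(2, -90)): [θ0=270°, θ1=90°, θ2=270°]
no rival 3-sequence matches.

rotate(2, -90), rotate(2, -90), rotate(2, -90)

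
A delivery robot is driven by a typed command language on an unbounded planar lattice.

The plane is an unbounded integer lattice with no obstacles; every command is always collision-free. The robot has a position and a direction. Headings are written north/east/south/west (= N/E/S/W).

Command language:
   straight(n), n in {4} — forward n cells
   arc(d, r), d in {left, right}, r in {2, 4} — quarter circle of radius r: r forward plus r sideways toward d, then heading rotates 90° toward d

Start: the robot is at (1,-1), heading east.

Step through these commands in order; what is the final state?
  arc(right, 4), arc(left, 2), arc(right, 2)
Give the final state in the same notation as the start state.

start: at (1,-1), heading east
1. arc(right, 4) → at (5,-5), heading south
2. arc(left, 2) → at (7,-7), heading east
3. arc(right, 2) → at (9,-9), heading south

at (9,-9), heading south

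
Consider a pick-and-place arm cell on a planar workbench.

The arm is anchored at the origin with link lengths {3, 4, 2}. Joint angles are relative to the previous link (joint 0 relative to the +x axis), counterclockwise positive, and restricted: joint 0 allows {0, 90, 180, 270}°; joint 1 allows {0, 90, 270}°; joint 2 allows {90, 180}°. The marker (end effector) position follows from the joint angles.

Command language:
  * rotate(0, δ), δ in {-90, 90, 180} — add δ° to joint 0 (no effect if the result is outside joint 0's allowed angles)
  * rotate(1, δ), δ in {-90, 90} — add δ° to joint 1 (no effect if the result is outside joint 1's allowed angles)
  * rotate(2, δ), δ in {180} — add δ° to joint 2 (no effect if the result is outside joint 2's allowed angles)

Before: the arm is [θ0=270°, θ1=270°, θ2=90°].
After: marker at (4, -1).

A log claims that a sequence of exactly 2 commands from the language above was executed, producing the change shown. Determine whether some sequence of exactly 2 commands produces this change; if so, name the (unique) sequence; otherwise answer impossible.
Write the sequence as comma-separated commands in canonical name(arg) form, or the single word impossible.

t0: [θ0=270°, θ1=270°, θ2=90°]
t=1 rotate(1, 90) ⇒ [θ0=270°, θ1=0°, θ2=90°]
t=2 rotate(1, 90) ⇒ [θ0=270°, θ1=90°, θ2=90°]
no rival 2-sequence matches.

rotate(1, 90), rotate(1, 90)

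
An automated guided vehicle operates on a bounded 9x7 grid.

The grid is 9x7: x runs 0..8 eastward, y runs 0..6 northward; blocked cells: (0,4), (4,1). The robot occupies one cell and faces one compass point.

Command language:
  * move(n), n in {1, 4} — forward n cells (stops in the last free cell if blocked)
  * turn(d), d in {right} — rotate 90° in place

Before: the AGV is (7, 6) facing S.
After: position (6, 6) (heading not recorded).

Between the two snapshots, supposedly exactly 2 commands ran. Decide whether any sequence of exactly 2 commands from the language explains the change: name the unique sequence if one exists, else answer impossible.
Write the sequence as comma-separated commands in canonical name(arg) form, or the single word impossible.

key: order matters: swapping turn(right) and move(1) lands elsewhere
t0: (7, 6) facing S
1. turn(right) → (7, 6) facing W
2. move(1) → (6, 6) facing W
no rival 2-sequence matches.

turn(right), move(1)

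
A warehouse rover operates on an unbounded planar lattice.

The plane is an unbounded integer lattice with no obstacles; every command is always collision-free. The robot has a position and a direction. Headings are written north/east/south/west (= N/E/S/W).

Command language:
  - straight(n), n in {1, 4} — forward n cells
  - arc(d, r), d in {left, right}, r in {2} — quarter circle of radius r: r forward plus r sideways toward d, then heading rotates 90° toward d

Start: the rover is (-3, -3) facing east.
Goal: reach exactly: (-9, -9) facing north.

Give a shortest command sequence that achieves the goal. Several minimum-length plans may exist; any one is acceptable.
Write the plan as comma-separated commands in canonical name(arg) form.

arc(right, 2), straight(4), arc(right, 2), straight(4), arc(right, 2)

t0: (-3, -3) facing east
1. arc(right, 2) → (-1, -5) facing south
2. straight(4) → (-1, -9) facing south
3. arc(right, 2) → (-3, -11) facing west
4. straight(4) → (-7, -11) facing west
5. arc(right, 2) → (-9, -9) facing north
no 4-step plan works, so 5 is optimal.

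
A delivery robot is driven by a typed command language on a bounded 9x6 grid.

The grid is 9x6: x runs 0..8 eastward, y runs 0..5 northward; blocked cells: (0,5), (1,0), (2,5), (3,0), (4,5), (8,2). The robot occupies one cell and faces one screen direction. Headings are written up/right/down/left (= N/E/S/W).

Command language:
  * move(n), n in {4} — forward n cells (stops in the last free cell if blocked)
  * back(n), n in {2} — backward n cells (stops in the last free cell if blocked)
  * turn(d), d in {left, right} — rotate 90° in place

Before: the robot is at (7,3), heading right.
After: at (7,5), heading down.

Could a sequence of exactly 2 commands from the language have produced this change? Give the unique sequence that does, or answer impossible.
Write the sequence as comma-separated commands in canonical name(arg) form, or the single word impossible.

turn(right), back(2)

key: order matters: swapping turn(right) and back(2) lands elsewhere
initial: at (7,3), heading right
1. turn(right) → at (7,3), heading down
2. back(2) → at (7,5), heading down
no rival 2-sequence matches.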